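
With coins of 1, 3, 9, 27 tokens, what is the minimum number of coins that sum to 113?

113 − 4×27→5 − 1×3→2 − 2×1→0
Total coins = 4 + 1 + 2 = 7

7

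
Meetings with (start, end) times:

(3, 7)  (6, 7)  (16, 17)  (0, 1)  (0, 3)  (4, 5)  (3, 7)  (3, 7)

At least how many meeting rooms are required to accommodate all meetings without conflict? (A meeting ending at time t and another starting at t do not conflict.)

4

Count concurrent intervals with a sweep; the peak is the room count.
starts: [0, 0, 3, 3, 3, 4, 6, 16]
ends:   [1, 3, 5, 7, 7, 7, 7, 17]
s0→1 s0→2 e1→1 e3→0 s3→1 s3→2 s3→3 s4→4  — peak 4.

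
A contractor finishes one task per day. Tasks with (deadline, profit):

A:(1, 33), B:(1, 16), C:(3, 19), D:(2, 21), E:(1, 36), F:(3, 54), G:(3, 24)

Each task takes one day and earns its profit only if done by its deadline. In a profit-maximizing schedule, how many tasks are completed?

Sort by profit descending; place each in the latest free slot ≤ its deadline.
By profit: F(d3,54), E(d1,36), A(d1,33), G(d3,24), D(d2,21), C(d3,19), B(d1,16)
F→slot 3; E→slot 1; A skipped; G→slot 2; D skipped; C skipped; B skipped.
3 of 7 scheduled.

3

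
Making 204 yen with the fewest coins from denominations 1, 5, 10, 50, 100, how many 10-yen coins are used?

Greedy: take as many of the largest coin as possible, then repeat with the remainder.
204 − 2×100→4 − 4×1→0
Count of 10: 0

0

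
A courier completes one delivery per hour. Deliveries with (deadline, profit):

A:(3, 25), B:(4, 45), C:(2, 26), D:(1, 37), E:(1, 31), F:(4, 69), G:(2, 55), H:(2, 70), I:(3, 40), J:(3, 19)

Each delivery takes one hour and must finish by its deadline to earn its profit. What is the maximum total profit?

239

Sort by profit descending; place each in the latest free slot ≤ its deadline.
Profit order: H=70 F=69 G=55 B=45 I=40 D=37 E=31 C=26 A=25 J=19
Assign: H→slot 2, F→slot 4, G→slot 1, B→slot 3, I skipped, D skipped, E skipped, C skipped, A skipped, J skipped.
Slots: [1:G] [2:H] [3:B] [4:F]
Profit = 55 + 70 + 45 + 69 = 239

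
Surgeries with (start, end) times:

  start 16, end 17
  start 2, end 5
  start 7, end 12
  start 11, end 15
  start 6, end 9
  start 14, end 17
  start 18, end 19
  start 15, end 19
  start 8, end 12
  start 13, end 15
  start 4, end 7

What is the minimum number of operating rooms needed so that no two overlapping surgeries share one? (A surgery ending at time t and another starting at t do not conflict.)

The answer is the maximum number of intervals overlapping at any instant.
starts: [2, 4, 6, 7, 8, 11, 13, 14, 15, 16, 18]
ends:   [5, 7, 9, 12, 12, 15, 15, 17, 17, 19, 19]
s2→1 s4→2 e5→1 s6→2 e7→1 s7→2 s8→3  — peak 3.

3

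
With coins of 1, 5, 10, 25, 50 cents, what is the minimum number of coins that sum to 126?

126 − 2×50→26 − 1×25→1 − 1×1→0
Total coins = 2 + 1 + 1 = 4

4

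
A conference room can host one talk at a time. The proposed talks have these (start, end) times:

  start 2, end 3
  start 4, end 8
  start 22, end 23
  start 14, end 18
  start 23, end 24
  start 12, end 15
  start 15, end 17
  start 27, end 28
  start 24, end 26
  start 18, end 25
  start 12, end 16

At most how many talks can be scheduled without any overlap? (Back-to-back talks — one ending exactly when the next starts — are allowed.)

Greedy by earliest finish: after sorting by end time, pick each interval compatible with the last pick.
By end time: (2,3), (4,8), (12,15), (12,16), (15,17), (14,18), (22,23), (23,24), (18,25), (24,26), (27,28).
Pick (2,3); next start ≥ 3 → (4,8); next start ≥ 8 → (12,15); next start ≥ 15 → (15,17); next start ≥ 17 → (22,23); next start ≥ 23 → (23,24); next start ≥ 24 → (24,26); next start ≥ 26 → (27,28).
Selected 8 talks.

8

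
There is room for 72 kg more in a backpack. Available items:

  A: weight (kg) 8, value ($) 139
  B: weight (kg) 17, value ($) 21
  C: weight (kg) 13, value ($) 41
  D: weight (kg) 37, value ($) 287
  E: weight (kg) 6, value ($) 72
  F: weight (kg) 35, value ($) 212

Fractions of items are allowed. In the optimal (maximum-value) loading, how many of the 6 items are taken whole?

3

Order: A (139/8=17.38) > E (72/6=12.00) > D (287/37=7.76) > F (212/35=6.06) > C (41/13=3.15) > B (21/17=1.24)
Fill: take A (8 @ 139) → take E (6 @ 72) → take D (37 @ 287) → take 21/35 of F → 127.20; 72/72 used.
3 item(s) taken whole; one partial (take 21/35 of F).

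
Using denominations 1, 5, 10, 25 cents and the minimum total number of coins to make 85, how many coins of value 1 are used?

85 − 3×25→10 − 1×10→0
Count of 1: 0

0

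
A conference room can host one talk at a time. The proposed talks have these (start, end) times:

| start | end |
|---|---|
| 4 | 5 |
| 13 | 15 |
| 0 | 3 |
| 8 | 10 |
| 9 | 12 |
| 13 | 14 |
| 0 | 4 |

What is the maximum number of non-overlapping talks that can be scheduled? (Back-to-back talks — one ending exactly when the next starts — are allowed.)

Greedy by earliest finish: after sorting by end time, pick each interval compatible with the last pick.
Sorted by end: (0,3)  (0,4)  (4,5)  (8,10)  (9,12)  (13,14)  (13,15)
take (0,3); skip (0,4); take (4,5); take (8,10); take (13,14).
Selected 4 talks.

4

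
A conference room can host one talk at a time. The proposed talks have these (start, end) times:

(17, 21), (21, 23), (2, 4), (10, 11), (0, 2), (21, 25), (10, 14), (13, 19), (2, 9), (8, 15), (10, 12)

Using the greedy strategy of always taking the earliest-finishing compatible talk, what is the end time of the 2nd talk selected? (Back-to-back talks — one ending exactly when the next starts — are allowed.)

4

Sort by end time and greedily take each interval whose start is ≥ the last chosen end.
Sorted by end: (0,2)  (2,4)  (2,9)  (10,11)  (10,12)  (10,14)  (8,15)  (13,19)  (17,21)  (21,23)  (21,25)
take (0,2); take (2,4); skip (2,9); take (10,11); skip (8,15); take (13,19); skip (17,21); take (21,23); skip (21,25).
Selected: (0,2) (2,4) (10,11) (13,19) (21,23)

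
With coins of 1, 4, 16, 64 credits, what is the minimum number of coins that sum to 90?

Use the largest denomination that fits, subtract, and repeat.
90 = 1×64 + 1×16 + 2×4 + 2×1
Total coins = 1 + 1 + 2 + 2 = 6

6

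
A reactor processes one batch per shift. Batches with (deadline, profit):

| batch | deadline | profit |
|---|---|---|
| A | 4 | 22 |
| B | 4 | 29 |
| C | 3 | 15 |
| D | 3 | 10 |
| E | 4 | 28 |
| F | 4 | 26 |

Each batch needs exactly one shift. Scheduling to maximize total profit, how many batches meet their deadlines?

Profit order: B=29 E=28 F=26 A=22 C=15 D=10
Assign: B→slot 4, E→slot 3, F→slot 2, A→slot 1, C skipped, D skipped.
Slots: [1:A] [2:F] [3:E] [4:B]
4 of 6 scheduled.

4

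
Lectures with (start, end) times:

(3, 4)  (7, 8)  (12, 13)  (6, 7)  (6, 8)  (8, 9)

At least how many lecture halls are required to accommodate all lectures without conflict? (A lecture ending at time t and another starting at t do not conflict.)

Count concurrent intervals with a sweep; the peak is the room count.
starts: [3, 6, 6, 7, 8, 12]
ends:   [4, 7, 8, 8, 9, 13]
s3→1 e4→0 s6→1 s6→2  — peak 2.

2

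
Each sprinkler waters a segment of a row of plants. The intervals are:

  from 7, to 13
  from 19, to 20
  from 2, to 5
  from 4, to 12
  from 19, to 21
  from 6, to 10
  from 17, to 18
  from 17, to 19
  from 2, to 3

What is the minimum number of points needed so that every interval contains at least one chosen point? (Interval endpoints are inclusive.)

Process intervals by earliest right end; each time one isn't hit yet, stab at its right endpoint.
Sorted: [2,3] [2,5] [6,10] [4,12] [7,13] [17,18] [17,19] [19,20] [19,21]
{[2,3],[2,5]} hit by 3; {[6,10],[4,12],[7,13]} hit by 10; {[17,18],[17,19]} hit by 18; {[19,20],[19,21]} hit by 20.
Points: 3, 10, 18, 20 (4 total).

4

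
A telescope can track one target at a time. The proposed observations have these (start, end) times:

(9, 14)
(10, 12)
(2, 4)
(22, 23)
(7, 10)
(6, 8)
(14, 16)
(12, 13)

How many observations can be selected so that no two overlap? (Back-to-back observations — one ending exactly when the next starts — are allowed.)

6

Sorted by end: (2,4)  (6,8)  (7,10)  (10,12)  (12,13)  (9,14)  (14,16)  (22,23)
take (2,4); take (6,8); take (10,12); take (12,13); skip (9,14); take (14,16); take (22,23).
Selected 6 observations.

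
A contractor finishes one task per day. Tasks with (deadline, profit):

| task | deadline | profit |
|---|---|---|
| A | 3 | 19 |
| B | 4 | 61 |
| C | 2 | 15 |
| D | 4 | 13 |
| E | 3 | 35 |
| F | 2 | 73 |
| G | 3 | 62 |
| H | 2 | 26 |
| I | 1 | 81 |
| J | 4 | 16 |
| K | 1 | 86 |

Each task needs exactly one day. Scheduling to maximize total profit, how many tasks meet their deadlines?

Take jobs in profit order; each goes to the latest open slot no later than its deadline.
By profit: K(d1,86), I(d1,81), F(d2,73), G(d3,62), B(d4,61), E(d3,35), H(d2,26), A(d3,19), J(d4,16), C(d2,15), D(d4,13)
K→slot 1; I skipped; F→slot 2; G→slot 3; B→slot 4; E skipped; H skipped; A skipped; J skipped; C skipped; D skipped.
4 of 11 scheduled.

4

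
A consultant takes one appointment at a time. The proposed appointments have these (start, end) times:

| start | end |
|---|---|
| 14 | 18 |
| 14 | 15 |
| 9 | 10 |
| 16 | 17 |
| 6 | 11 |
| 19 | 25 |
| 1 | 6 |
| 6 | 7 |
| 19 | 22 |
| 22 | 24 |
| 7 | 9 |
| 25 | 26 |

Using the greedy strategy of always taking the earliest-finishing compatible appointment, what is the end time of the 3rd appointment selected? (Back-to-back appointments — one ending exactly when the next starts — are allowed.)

Sort by end time and greedily take each interval whose start is ≥ the last chosen end.
By end time: (1,6), (6,7), (7,9), (9,10), (6,11), (14,15), (16,17), (14,18), (19,22), (22,24), (19,25), (25,26).
Pick (1,6); next start ≥ 6 → (6,7); next start ≥ 7 → (7,9); next start ≥ 9 → (9,10); next start ≥ 10 → (14,15); next start ≥ 15 → (16,17); next start ≥ 17 → (19,22); next start ≥ 22 → (22,24); next start ≥ 24 → (25,26).
Selected: (1,6) (6,7) (7,9) (9,10) (14,15) (16,17) (19,22) (22,24) (25,26)

9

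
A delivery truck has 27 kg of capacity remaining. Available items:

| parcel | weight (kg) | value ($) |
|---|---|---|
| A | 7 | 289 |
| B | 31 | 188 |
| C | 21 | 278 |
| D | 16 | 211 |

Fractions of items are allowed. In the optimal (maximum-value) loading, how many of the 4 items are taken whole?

Ratios (sorted): A 41.29, C 13.24, D 13.19, B 6.06
take A (7 @ 289); take 20/21 of C → 264.76. Capacity used 27/27.
1 item(s) taken whole; one partial (take 20/21 of C).

1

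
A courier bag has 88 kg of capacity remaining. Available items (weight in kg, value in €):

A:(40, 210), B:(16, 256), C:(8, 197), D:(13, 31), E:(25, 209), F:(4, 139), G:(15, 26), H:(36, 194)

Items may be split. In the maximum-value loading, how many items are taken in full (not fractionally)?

4

Greedy by value/weight ratio, highest first.
Ratios (sorted): F 34.75, C 24.62, B 16.00, E 8.36, H 5.39, A 5.25, D 2.38, G 1.73
take F (4 @ 139); take C (8 @ 197); take B (16 @ 256); take E (25 @ 209); take 35/36 of H → 188.61. Capacity used 88/88.
4 item(s) taken whole; one partial (take 35/36 of H).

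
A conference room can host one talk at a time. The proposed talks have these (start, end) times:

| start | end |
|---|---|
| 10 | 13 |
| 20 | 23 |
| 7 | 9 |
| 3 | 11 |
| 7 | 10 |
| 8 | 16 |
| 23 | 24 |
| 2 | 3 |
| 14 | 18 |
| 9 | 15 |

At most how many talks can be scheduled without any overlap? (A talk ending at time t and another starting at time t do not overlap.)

6

By end time: (2,3), (7,9), (7,10), (3,11), (10,13), (9,15), (8,16), (14,18), (20,23), (23,24).
Pick (2,3); next start ≥ 3 → (7,9); next start ≥ 9 → (10,13); next start ≥ 13 → (14,18); next start ≥ 18 → (20,23); next start ≥ 23 → (23,24).
Selected 6 talks.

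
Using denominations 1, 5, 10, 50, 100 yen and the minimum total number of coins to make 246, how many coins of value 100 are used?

2

246 − 2×100→46 − 4×10→6 − 1×5→1 − 1×1→0
Count of 100: 2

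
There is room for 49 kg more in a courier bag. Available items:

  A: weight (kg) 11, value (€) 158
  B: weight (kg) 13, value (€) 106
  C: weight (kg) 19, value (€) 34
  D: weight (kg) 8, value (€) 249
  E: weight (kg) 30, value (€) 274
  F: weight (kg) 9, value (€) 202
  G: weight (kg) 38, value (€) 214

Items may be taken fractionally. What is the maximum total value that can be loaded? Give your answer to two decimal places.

800.80

Greedy by value/weight ratio, highest first.
Order: D (249/8=31.12) > F (202/9=22.44) > A (158/11=14.36) > E (274/30=9.13) > B (106/13=8.15) > G (214/38=5.63) > C (34/19=1.79)
Fill: take D (8 @ 249) → take F (9 @ 202) → take A (11 @ 158) → take 21/30 of E → 191.80; 49/49 used.
Total value = 800.80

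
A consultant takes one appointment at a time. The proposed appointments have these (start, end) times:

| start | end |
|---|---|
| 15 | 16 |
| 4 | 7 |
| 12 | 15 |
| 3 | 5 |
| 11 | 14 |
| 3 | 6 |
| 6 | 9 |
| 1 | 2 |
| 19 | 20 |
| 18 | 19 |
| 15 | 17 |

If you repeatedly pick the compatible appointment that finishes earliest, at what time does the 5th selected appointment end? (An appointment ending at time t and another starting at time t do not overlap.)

16

Sort by end time and greedily take each interval whose start is ≥ the last chosen end.
Sorted by end: (1,2)  (3,5)  (3,6)  (4,7)  (6,9)  (11,14)  (12,15)  (15,16)  (15,17)  (18,19)  (19,20)
take (1,2); take (3,5); skip (3,6); skip (4,7); take (6,9); take (11,14); take (15,16); take (18,19); take (19,20).
Selected: (1,2) (3,5) (6,9) (11,14) (15,16) (18,19) (19,20)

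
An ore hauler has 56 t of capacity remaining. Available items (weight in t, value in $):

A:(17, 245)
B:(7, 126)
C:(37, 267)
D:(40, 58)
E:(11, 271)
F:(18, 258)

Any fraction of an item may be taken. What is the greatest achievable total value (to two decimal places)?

Greedy by value/weight ratio, highest first.
Order: E (271/11=24.64) > B (126/7=18.00) > A (245/17=14.41) > F (258/18=14.33) > C (267/37=7.22) > D (58/40=1.45)
Fill: take E (11 @ 271) → take B (7 @ 126) → take A (17 @ 245) → take F (18 @ 258) → take 3/37 of C → 21.65; 56/56 used.
Total value = 921.65

921.65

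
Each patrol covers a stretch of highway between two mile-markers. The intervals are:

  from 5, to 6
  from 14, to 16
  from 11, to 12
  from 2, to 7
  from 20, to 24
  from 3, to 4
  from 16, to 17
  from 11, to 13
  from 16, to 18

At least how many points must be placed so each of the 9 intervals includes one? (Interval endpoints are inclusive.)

By right end: [3,4]  [5,6]  [2,7]  [11,12]  [11,13]  [14,16]  [16,17]  [16,18]  [20,24]
[3,4] uncovered → point at 4; [5,6] uncovered → point at 6; [11,12] uncovered → point at 12; [14,16] uncovered → point at 16; [20,24] uncovered → point at 24.
Points: 4, 6, 12, 16, 24 (5 total).

5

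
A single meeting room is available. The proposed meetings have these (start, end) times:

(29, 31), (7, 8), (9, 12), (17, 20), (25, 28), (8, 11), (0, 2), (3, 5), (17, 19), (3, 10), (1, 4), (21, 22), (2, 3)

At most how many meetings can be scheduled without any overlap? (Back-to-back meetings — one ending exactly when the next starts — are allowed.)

9

Order by finish time; keep every interval that doesn't clash with the previous kept one.
Sorted by end: (0,2)  (2,3)  (1,4)  (3,5)  (7,8)  (3,10)  (8,11)  (9,12)  (17,19)  (17,20)  (21,22)  (25,28)  (29,31)
take (0,2); take (2,3); take (3,5); take (7,8); take (8,11); take (17,19); take (21,22); take (25,28); take (29,31).
Selected 9 meetings.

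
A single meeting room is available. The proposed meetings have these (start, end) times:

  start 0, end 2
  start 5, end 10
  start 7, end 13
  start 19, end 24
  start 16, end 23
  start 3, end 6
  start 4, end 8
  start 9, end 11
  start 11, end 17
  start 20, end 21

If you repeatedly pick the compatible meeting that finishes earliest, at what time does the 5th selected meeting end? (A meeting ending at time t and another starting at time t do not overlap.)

Sort by end time and greedily take each interval whose start is ≥ the last chosen end.
By end time: (0,2), (3,6), (4,8), (5,10), (9,11), (7,13), (11,17), (20,21), (16,23), (19,24).
Pick (0,2); next start ≥ 2 → (3,6); next start ≥ 6 → (9,11); next start ≥ 11 → (11,17); next start ≥ 17 → (20,21).
Selected: (0,2) (3,6) (9,11) (11,17) (20,21)

21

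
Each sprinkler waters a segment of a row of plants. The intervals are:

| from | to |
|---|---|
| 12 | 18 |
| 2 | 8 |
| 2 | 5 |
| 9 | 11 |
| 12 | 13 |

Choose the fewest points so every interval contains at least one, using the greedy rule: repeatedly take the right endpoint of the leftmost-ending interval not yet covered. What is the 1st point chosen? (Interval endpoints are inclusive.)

5

Sorted: [2,5] [2,8] [9,11] [12,13] [12,18]
{[2,5],[2,8]} hit by 5; {[9,11]} hit by 11; {[12,13],[12,18]} hit by 13.
Points: 5, 11, 13 (3 total).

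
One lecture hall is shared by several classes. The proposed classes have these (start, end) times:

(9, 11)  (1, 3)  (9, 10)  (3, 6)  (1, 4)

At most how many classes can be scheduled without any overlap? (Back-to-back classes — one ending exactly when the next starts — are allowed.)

Order by finish time; keep every interval that doesn't clash with the previous kept one.
By end time: (1,3), (1,4), (3,6), (9,10), (9,11).
Pick (1,3); next start ≥ 3 → (3,6); next start ≥ 6 → (9,10).
Selected 3 classes.

3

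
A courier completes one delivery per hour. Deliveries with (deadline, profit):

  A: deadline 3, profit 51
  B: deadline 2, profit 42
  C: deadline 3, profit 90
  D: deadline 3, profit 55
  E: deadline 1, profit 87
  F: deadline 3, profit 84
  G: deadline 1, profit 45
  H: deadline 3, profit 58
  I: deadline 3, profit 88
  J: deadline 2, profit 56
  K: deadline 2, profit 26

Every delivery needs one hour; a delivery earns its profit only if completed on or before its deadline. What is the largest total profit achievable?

265

Take jobs in profit order; each goes to the latest open slot no later than its deadline.
By profit: C(d3,90), I(d3,88), E(d1,87), F(d3,84), H(d3,58), J(d2,56), D(d3,55), A(d3,51), G(d1,45), B(d2,42), K(d2,26)
C→slot 3; I→slot 2; E→slot 1; F skipped; H skipped; J skipped; D skipped; A skipped; G skipped; B skipped; K skipped.
Profit = 87 + 88 + 90 = 265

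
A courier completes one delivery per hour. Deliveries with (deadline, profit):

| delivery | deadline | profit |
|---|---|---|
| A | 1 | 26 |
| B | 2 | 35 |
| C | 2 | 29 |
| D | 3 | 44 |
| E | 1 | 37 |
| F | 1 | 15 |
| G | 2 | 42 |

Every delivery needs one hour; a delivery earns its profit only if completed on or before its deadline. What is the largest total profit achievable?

123

Take jobs in profit order; each goes to the latest open slot no later than its deadline.
Profit order: D=44 G=42 E=37 B=35 C=29 A=26 F=15
Assign: D→slot 3, G→slot 2, E→slot 1, B skipped, C skipped, A skipped, F skipped.
Slots: [1:E] [2:G] [3:D]
Profit = 37 + 42 + 44 = 123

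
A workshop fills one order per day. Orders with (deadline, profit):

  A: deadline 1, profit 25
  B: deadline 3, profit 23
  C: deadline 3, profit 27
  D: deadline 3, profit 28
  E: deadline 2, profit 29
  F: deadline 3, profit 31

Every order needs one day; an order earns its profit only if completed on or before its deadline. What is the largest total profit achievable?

Sort by profit descending; place each in the latest free slot ≤ its deadline.
Profit order: F=31 E=29 D=28 C=27 A=25 B=23
Assign: F→slot 3, E→slot 2, D→slot 1, C skipped, A skipped, B skipped.
Slots: [1:D] [2:E] [3:F]
Profit = 28 + 29 + 31 = 88

88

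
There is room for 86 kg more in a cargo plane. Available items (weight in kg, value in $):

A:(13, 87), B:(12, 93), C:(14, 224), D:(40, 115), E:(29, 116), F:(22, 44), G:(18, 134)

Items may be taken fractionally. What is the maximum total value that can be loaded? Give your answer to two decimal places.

Order: C (224/14=16.00) > B (93/12=7.75) > G (134/18=7.44) > A (87/13=6.69) > E (116/29=4.00) > D (115/40=2.88) > F (44/22=2.00)
Fill: take C (14 @ 224) → take B (12 @ 93) → take G (18 @ 134) → take A (13 @ 87) → take E (29 @ 116); 86/86 used.
Total value = 654.00

654.00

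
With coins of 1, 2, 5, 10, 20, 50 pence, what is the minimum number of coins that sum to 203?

6

Use the largest denomination that fits, subtract, and repeat.
203 − 4×50→3 − 1×2→1 − 1×1→0
Total coins = 4 + 1 + 1 = 6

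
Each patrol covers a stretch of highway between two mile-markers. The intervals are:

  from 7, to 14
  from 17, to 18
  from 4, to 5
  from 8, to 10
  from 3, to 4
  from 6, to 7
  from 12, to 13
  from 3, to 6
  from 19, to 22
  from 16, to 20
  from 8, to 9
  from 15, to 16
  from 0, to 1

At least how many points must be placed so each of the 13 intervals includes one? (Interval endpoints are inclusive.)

Sorted: [0,1] [3,4] [4,5] [3,6] [6,7] [8,9] [8,10] [12,13] [7,14] [15,16] [17,18] [16,20] [19,22]
{[0,1]} hit by 1; {[3,4],[4,5],[3,6]} hit by 4; {[6,7]} hit by 7; {[8,9],[8,10]} hit by 9; {[12,13],[7,14]} hit by 13; {[15,16]} hit by 16; {[17,18],[16,20]} hit by 18; {[19,22]} hit by 22.
Points: 1, 4, 7, 9, 13, 16, 18, 22 (8 total).

8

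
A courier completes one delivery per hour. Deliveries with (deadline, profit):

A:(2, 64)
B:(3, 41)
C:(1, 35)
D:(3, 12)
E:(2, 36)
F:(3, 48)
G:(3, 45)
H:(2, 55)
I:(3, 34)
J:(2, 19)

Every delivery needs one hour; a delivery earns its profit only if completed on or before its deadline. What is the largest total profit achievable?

167

Sort by profit descending; place each in the latest free slot ≤ its deadline.
Profit order: A=64 H=55 F=48 G=45 B=41 E=36 C=35 I=34 J=19 D=12
Assign: A→slot 2, H→slot 1, F→slot 3, G skipped, B skipped, E skipped, C skipped, I skipped, J skipped, D skipped.
Slots: [1:H] [2:A] [3:F]
Profit = 55 + 64 + 48 = 167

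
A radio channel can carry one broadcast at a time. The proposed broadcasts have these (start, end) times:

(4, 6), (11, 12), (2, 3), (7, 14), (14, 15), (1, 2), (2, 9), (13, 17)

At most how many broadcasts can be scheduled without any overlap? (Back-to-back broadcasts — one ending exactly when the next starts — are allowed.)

Sorted by end: (1,2)  (2,3)  (4,6)  (2,9)  (11,12)  (7,14)  (14,15)  (13,17)
take (1,2); take (2,3); take (4,6); take (11,12); take (14,15).
Selected 5 broadcasts.

5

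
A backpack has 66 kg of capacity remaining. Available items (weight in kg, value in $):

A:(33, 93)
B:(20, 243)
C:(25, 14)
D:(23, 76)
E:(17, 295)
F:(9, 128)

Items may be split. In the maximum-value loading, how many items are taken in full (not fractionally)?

3

Sort by value per unit weight and fill in that order.
Order: E (295/17=17.35) > F (128/9=14.22) > B (243/20=12.15) > D (76/23=3.30) > A (93/33=2.82) > C (14/25=0.56)
Fill: take E (17 @ 295) → take F (9 @ 128) → take B (20 @ 243) → take 20/23 of D → 66.09; 66/66 used.
3 item(s) taken whole; one partial (take 20/23 of D).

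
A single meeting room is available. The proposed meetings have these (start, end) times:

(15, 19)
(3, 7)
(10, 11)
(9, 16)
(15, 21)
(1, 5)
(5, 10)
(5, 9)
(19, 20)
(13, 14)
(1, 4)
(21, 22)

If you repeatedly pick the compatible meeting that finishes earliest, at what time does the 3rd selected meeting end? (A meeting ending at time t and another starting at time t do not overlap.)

11

Order by finish time; keep every interval that doesn't clash with the previous kept one.
By end time: (1,4), (1,5), (3,7), (5,9), (5,10), (10,11), (13,14), (9,16), (15,19), (19,20), (15,21), (21,22).
Pick (1,4); next start ≥ 4 → (5,9); next start ≥ 9 → (10,11); next start ≥ 11 → (13,14); next start ≥ 14 → (15,19); next start ≥ 19 → (19,20); next start ≥ 20 → (21,22).
Selected: (1,4) (5,9) (10,11) (13,14) (15,19) (19,20) (21,22)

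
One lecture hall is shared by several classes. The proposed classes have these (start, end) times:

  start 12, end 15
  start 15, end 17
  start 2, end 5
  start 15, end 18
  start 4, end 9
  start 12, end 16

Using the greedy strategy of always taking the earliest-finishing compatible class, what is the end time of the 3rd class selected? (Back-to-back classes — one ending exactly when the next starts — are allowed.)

17

Greedy by earliest finish: after sorting by end time, pick each interval compatible with the last pick.
By end time: (2,5), (4,9), (12,15), (12,16), (15,17), (15,18).
Pick (2,5); next start ≥ 5 → (12,15); next start ≥ 15 → (15,17).
Selected: (2,5) (12,15) (15,17)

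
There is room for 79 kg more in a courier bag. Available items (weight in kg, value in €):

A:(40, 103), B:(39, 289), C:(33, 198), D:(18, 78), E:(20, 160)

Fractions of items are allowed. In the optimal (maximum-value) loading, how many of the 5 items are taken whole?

Order: E (160/20=8.00) > B (289/39=7.41) > C (198/33=6.00) > D (78/18=4.33) > A (103/40=2.58)
Fill: take E (20 @ 160) → take B (39 @ 289) → take 20/33 of C → 120.00; 79/79 used.
2 item(s) taken whole; one partial (take 20/33 of C).

2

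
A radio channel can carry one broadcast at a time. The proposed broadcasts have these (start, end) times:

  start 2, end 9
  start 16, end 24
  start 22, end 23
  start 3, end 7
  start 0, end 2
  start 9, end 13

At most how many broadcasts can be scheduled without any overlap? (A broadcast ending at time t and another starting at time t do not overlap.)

Greedy by earliest finish: after sorting by end time, pick each interval compatible with the last pick.
Sorted by end: (0,2)  (3,7)  (2,9)  (9,13)  (22,23)  (16,24)
take (0,2); take (3,7); take (9,13); take (22,23).
Selected 4 broadcasts.

4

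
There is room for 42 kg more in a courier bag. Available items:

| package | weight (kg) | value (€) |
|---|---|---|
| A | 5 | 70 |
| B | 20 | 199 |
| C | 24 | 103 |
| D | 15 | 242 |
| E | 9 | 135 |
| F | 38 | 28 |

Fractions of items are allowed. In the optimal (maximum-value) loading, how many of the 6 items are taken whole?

Sort by value per unit weight and fill in that order.
Order: D (242/15=16.13) > E (135/9=15.00) > A (70/5=14.00) > B (199/20=9.95) > C (103/24=4.29) > F (28/38=0.74)
Fill: take D (15 @ 242) → take E (9 @ 135) → take A (5 @ 70) → take 13/20 of B → 129.35; 42/42 used.
3 item(s) taken whole; one partial (take 13/20 of B).

3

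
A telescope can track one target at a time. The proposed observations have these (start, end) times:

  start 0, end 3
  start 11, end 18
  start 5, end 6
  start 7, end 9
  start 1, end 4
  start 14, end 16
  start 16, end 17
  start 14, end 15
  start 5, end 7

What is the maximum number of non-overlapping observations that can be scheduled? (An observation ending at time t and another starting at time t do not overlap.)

By end time: (0,3), (1,4), (5,6), (5,7), (7,9), (14,15), (14,16), (16,17), (11,18).
Pick (0,3); next start ≥ 3 → (5,6); next start ≥ 6 → (7,9); next start ≥ 9 → (14,15); next start ≥ 15 → (16,17).
Selected 5 observations.

5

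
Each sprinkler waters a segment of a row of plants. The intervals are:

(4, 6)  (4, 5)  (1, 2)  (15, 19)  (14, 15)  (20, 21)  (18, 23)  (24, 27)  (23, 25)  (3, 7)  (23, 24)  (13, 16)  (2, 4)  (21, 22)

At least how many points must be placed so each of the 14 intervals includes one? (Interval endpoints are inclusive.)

5

Sorted: [1,2] [2,4] [4,5] [4,6] [3,7] [14,15] [13,16] [15,19] [20,21] [21,22] [18,23] [23,24] [23,25] [24,27]
{[1,2],[2,4]} hit by 2; {[4,5],[4,6],[3,7]} hit by 5; {[14,15],[13,16],[15,19]} hit by 15; {[20,21],[21,22],[18,23]} hit by 21; {[23,24],[23,25],[24,27]} hit by 24.
Points: 2, 5, 15, 21, 24 (5 total).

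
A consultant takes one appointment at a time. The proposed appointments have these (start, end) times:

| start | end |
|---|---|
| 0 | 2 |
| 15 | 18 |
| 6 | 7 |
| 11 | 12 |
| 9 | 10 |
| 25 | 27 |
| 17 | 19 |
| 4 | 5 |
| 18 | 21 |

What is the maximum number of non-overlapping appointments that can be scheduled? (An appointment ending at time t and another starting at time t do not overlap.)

By end time: (0,2), (4,5), (6,7), (9,10), (11,12), (15,18), (17,19), (18,21), (25,27).
Pick (0,2); next start ≥ 2 → (4,5); next start ≥ 5 → (6,7); next start ≥ 7 → (9,10); next start ≥ 10 → (11,12); next start ≥ 12 → (15,18); next start ≥ 18 → (18,21); next start ≥ 21 → (25,27).
Selected 8 appointments.

8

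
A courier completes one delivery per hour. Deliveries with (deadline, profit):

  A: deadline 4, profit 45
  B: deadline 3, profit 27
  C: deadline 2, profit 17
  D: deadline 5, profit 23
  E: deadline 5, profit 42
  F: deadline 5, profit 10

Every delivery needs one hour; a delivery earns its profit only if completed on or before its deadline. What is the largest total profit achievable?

154

Sort by profit descending; place each in the latest free slot ≤ its deadline.
By profit: A(d4,45), E(d5,42), B(d3,27), D(d5,23), C(d2,17), F(d5,10)
A→slot 4; E→slot 5; B→slot 3; D→slot 2; C→slot 1; F skipped.
Profit = 17 + 23 + 27 + 45 + 42 = 154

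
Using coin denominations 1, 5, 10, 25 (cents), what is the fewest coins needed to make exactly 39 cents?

Use the largest denomination that fits, subtract, and repeat.
39 = 1×25 + 1×10 + 4×1
Total coins = 1 + 1 + 4 = 6

6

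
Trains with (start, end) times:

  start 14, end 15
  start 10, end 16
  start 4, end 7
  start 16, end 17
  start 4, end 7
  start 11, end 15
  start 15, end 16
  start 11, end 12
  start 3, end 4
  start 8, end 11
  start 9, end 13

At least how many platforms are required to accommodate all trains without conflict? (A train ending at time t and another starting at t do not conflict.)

The answer is the maximum number of intervals overlapping at any instant.
Events (time:±→running): 3:+→1 4:-→0 4:+→1 4:+→2 7:-→1 7:-→0 8:+→1 9:+→2 10:+→3 11:-→2 11:+→3 11:+→4 … peak 4.

4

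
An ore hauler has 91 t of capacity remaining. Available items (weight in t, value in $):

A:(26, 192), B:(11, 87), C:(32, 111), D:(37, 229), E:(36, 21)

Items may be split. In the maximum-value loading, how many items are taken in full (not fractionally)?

Order: B (87/11=7.91) > A (192/26=7.38) > D (229/37=6.19) > C (111/32=3.47) > E (21/36=0.58)
Fill: take B (11 @ 87) → take A (26 @ 192) → take D (37 @ 229) → take 17/32 of C → 58.97; 91/91 used.
3 item(s) taken whole; one partial (take 17/32 of C).

3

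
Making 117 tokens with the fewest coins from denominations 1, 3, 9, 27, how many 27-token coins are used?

4

117 − 4×27→9 − 1×9→0
Count of 27: 4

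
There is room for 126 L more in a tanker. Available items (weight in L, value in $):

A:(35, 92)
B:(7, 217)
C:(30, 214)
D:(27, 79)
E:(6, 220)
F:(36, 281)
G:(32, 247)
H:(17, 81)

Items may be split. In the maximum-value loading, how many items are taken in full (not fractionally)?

Ratios (sorted): E 36.67, B 31.00, F 7.81, G 7.72, C 7.13, H 4.76, D 2.93, A 2.63
take E (6 @ 220); take B (7 @ 217); take F (36 @ 281); take G (32 @ 247); take C (30 @ 214); take 15/17 of H → 71.47. Capacity used 126/126.
5 item(s) taken whole; one partial (take 15/17 of H).

5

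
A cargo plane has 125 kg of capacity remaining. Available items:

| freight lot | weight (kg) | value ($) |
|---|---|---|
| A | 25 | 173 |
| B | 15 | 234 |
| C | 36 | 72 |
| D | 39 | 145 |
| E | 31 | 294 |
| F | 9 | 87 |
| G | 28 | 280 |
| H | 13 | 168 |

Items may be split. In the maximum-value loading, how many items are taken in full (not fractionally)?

Greedy by value/weight ratio, highest first.
Order: B (234/15=15.60) > H (168/13=12.92) > G (280/28=10.00) > F (87/9=9.67) > E (294/31=9.48) > A (173/25=6.92) > D (145/39=3.72) > C (72/36=2.00)
Fill: take B (15 @ 234) → take H (13 @ 168) → take G (28 @ 280) → take F (9 @ 87) → take E (31 @ 294) → take A (25 @ 173) → take 4/39 of D → 14.87; 125/125 used.
6 item(s) taken whole; one partial (take 4/39 of D).

6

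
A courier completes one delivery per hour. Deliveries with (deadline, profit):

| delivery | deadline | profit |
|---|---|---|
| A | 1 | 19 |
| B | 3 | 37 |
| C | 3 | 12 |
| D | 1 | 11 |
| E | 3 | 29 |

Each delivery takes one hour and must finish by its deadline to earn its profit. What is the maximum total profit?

Profit order: B=37 E=29 A=19 C=12 D=11
Assign: B→slot 3, E→slot 2, A→slot 1, C skipped, D skipped.
Slots: [1:A] [2:E] [3:B]
Profit = 19 + 29 + 37 = 85

85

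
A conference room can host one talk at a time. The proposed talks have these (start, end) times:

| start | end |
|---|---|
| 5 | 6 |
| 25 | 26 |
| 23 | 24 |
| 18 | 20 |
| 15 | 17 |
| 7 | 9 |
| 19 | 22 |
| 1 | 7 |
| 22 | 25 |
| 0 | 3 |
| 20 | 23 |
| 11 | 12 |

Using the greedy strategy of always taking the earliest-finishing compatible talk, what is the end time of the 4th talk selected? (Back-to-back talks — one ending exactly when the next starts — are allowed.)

Order by finish time; keep every interval that doesn't clash with the previous kept one.
By end time: (0,3), (5,6), (1,7), (7,9), (11,12), (15,17), (18,20), (19,22), (20,23), (23,24), (22,25), (25,26).
Pick (0,3); next start ≥ 3 → (5,6); next start ≥ 6 → (7,9); next start ≥ 9 → (11,12); next start ≥ 12 → (15,17); next start ≥ 17 → (18,20); next start ≥ 20 → (20,23); next start ≥ 23 → (23,24); next start ≥ 24 → (25,26).
Selected: (0,3) (5,6) (7,9) (11,12) (15,17) (18,20) (20,23) (23,24) (25,26)

12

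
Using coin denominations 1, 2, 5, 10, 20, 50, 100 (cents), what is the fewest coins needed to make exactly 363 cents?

7

363 − 3×100→63 − 1×50→13 − 1×10→3 − 1×2→1 − 1×1→0
Total coins = 3 + 1 + 1 + 1 + 1 = 7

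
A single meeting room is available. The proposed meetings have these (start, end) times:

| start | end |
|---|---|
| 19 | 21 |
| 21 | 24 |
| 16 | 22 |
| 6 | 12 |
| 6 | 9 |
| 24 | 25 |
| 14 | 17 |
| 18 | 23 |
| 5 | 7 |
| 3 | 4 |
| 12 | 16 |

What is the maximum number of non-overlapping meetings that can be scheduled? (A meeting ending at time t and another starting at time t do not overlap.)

6

By end time: (3,4), (5,7), (6,9), (6,12), (12,16), (14,17), (19,21), (16,22), (18,23), (21,24), (24,25).
Pick (3,4); next start ≥ 4 → (5,7); next start ≥ 7 → (12,16); next start ≥ 16 → (19,21); next start ≥ 21 → (21,24); next start ≥ 24 → (24,25).
Selected 6 meetings.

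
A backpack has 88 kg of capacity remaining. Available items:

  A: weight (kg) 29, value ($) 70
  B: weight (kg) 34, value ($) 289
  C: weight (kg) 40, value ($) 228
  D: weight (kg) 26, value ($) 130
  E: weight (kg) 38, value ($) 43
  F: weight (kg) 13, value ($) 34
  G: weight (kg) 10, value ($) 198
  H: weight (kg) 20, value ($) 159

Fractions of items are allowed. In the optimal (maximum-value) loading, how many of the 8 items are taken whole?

3

Greedy by value/weight ratio, highest first.
Ratios (sorted): G 19.80, B 8.50, H 7.95, C 5.70, D 5.00, F 2.62, A 2.41, E 1.13
take G (10 @ 198); take B (34 @ 289); take H (20 @ 159); take 24/40 of C → 136.80. Capacity used 88/88.
3 item(s) taken whole; one partial (take 24/40 of C).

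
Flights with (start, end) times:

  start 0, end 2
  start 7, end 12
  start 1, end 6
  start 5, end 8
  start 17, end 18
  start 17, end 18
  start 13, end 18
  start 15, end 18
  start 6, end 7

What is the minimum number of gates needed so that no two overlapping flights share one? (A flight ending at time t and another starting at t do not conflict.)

Events (time:±→running): 0:+→1 1:+→2 2:-→1 5:+→2 6:-→1 6:+→2 7:-→1 7:+→2 8:-→1 12:-→0 13:+→1 15:+→2 17:+→3 17:+→4 … peak 4.

4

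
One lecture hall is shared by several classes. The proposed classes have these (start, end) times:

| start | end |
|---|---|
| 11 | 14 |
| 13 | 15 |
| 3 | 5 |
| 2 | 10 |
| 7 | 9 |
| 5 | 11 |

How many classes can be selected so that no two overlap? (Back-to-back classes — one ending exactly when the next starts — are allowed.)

Greedy by earliest finish: after sorting by end time, pick each interval compatible with the last pick.
Sorted by end: (3,5)  (7,9)  (2,10)  (5,11)  (11,14)  (13,15)
take (3,5); take (7,9); skip (2,10); take (11,14).
Selected 3 classes.

3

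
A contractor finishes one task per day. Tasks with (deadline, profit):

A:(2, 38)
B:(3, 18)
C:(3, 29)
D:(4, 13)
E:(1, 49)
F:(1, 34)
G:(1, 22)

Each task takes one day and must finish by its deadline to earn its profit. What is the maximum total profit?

Sort by profit descending; place each in the latest free slot ≤ its deadline.
By profit: E(d1,49), A(d2,38), F(d1,34), C(d3,29), G(d1,22), B(d3,18), D(d4,13)
E→slot 1; A→slot 2; F skipped; C→slot 3; G skipped; B skipped; D→slot 4.
Profit = 49 + 38 + 29 + 13 = 129

129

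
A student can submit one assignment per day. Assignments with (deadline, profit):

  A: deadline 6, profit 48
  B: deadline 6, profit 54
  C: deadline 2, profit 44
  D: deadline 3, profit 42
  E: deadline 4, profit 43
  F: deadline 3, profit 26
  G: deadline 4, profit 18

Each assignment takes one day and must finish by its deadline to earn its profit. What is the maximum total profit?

257

Take jobs in profit order; each goes to the latest open slot no later than its deadline.
Profit order: B=54 A=48 C=44 E=43 D=42 F=26 G=18
Assign: B→slot 6, A→slot 5, C→slot 2, E→slot 4, D→slot 3, F→slot 1, G skipped.
Slots: [1:F] [2:C] [3:D] [4:E] [5:A] [6:B]
Profit = 26 + 44 + 42 + 43 + 48 + 54 = 257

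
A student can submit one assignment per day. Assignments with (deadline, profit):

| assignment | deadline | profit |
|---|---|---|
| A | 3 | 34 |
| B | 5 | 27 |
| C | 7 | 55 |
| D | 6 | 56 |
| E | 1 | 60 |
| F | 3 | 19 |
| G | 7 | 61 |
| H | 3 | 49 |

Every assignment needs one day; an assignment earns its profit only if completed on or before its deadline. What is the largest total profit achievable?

Sort by profit descending; place each in the latest free slot ≤ its deadline.
By profit: G(d7,61), E(d1,60), D(d6,56), C(d7,55), H(d3,49), A(d3,34), B(d5,27), F(d3,19)
G→slot 7; E→slot 1; D→slot 6; C→slot 5; H→slot 3; A→slot 2; B→slot 4; F skipped.
Profit = 60 + 34 + 49 + 27 + 55 + 56 + 61 = 342

342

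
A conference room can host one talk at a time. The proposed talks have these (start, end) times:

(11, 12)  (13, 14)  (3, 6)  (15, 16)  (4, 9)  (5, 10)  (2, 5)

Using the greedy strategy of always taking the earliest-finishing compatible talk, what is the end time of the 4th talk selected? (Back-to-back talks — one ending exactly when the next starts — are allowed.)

Greedy by earliest finish: after sorting by end time, pick each interval compatible with the last pick.
By end time: (2,5), (3,6), (4,9), (5,10), (11,12), (13,14), (15,16).
Pick (2,5); next start ≥ 5 → (5,10); next start ≥ 10 → (11,12); next start ≥ 12 → (13,14); next start ≥ 14 → (15,16).
Selected: (2,5) (5,10) (11,12) (13,14) (15,16)

14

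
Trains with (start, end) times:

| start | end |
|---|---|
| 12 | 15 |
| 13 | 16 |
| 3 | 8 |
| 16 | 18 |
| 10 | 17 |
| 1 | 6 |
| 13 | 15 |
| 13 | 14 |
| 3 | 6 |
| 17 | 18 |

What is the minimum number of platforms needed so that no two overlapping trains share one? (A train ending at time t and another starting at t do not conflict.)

5

Count concurrent intervals with a sweep; the peak is the room count.
starts: [1, 3, 3, 10, 12, 13, 13, 13, 16, 17]
ends:   [6, 6, 8, 14, 15, 15, 16, 17, 18, 18]
s1→1 s3→2 s3→3 e6→2 e6→1 e8→0 s10→1 s12→2 s13→3 s13→4 s13→5  — peak 5.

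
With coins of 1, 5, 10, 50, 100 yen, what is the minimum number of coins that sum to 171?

5

Use the largest denomination that fits, subtract, and repeat.
171 = 1×100 + 1×50 + 2×10 + 1×1
Total coins = 1 + 1 + 2 + 1 = 5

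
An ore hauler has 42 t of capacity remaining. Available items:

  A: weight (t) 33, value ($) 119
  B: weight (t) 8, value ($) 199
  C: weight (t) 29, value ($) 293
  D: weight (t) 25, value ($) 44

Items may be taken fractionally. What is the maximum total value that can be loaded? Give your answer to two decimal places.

510.03

Sort by value per unit weight and fill in that order.
Ratios (sorted): B 24.88, C 10.10, A 3.61, D 1.76
take B (8 @ 199); take C (29 @ 293); take 5/33 of A → 18.03. Capacity used 42/42.
Total value = 510.03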